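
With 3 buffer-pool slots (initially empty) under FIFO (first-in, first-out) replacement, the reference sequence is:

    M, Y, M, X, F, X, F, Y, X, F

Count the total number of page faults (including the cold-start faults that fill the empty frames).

4

M: miss, frames {M}
Y: miss, frames {M,Y}
M: hit
X: miss, frames {M,Y,X}
F: miss, evict M, frames {Y,X,F}
X: hit
F: hit
Y: hit
X: hit
F: hit
Page faults: 4.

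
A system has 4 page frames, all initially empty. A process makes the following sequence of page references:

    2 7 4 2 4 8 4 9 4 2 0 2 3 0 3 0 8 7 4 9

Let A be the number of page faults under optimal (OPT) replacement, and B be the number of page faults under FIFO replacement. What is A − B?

-3

Under OPT: F F F . . F . F . . F . F . . . . F . F → 9 faults.
Under FIFO: F F F . . F . F . F F . F . . . F F F F → 12 faults.
A − B = 9 − 12 = -3.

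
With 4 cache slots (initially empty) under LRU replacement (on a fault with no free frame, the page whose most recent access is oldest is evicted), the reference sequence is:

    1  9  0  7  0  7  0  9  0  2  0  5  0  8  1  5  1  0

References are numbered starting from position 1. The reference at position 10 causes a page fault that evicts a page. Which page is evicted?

1

pos 1: 1 → miss, frames (1)
pos 2: 9 → miss, frames (1 9)
pos 3: 0 → miss, frames (1 9 0)
pos 4: 7 → miss, frames (1 9 0 7)
pos 5: 0 → hit
pos 6: 7 → hit
pos 7: 0 → hit
pos 8: 9 → hit
pos 9: 0 → hit
pos 10: 2 → miss, evict 1, frames (7 9 0 2)
At position 10, page 1 is evicted.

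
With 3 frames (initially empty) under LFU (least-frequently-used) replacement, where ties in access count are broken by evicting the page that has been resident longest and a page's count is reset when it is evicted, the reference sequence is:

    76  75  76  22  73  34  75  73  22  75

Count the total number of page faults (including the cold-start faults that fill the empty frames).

76: miss, frames (76)
75: miss, frames (76 75)
76: hit
22: miss, frames (76 75 22)
73: miss, evict 75, frames (76 22 73)
34: miss, evict 22, frames (76 73 34)
75: miss, evict 73, frames (76 34 75)
73: miss, evict 34, frames (76 75 73)
22: miss, evict 75, frames (76 73 22)
75: miss, evict 73, frames (76 22 75)
Page faults: 9.

9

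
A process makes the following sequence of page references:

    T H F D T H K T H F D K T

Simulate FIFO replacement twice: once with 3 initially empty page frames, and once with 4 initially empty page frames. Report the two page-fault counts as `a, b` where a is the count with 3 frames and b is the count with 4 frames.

3 frames: F F F F F F F . . F F . F → 10 faults.
4 frames: F F F F . . F F F F F F F → 11 faults.
11 > 10: adding a frame increased faults — Belady's anomaly.

10, 11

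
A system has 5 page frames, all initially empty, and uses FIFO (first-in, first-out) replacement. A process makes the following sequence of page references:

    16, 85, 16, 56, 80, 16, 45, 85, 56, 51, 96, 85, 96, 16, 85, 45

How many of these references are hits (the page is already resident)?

16 → fault, frames [16]
85 → fault, frames [16, 85]
16 → hit
56 → fault, frames [16, 85, 56]
80 → fault, frames [16, 85, 56, 80]
16 → hit
45 → fault, frames [16, 85, 56, 80, 45]
85 → hit
56 → hit
51 → fault, evict 16, frames [85, 56, 80, 45, 51]
96 → fault, evict 85, frames [56, 80, 45, 51, 96]
85 → fault, evict 56, frames [80, 45, 51, 96, 85]
96 → hit
16 → fault, evict 80, frames [45, 51, 96, 85, 16]
85 → hit
45 → hit
Hits: 7.

7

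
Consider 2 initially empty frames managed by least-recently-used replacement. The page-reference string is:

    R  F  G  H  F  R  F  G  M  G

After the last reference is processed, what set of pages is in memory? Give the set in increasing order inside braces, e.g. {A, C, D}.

{G, M}

R: miss, frames (R)
F: miss, frames (R F)
G: miss, evict R, frames (F G)
H: miss, evict F, frames (G H)
F: miss, evict G, frames (H F)
R: miss, evict H, frames (F R)
F: hit
G: miss, evict R, frames (F G)
M: miss, evict F, frames (G M)
G: hit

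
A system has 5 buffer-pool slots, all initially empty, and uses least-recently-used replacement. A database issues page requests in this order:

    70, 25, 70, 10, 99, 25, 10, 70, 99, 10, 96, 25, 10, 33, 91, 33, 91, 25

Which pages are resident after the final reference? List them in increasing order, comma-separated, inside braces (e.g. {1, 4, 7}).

70 -> miss, frames (70)
25 -> miss, frames (70 25)
70 -> hit
10 -> miss, frames (25 70 10)
99 -> miss, frames (25 70 10 99)
25 -> hit
10 -> hit
70 -> hit
99 -> hit
10 -> hit
96 -> miss, frames (25 70 99 10 96)
25 -> hit
10 -> hit
33 -> miss, evict 70, frames (99 96 25 10 33)
91 -> miss, evict 99, frames (96 25 10 33 91)
33 -> hit
91 -> hit
25 -> hit

{10, 25, 33, 91, 96}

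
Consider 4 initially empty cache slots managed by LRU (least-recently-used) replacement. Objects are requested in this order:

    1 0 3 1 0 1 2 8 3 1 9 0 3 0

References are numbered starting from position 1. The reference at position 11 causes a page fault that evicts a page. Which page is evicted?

2

pos 1: 1 -> miss, frames [1]
pos 2: 0 -> miss, frames [1, 0]
pos 3: 3 -> miss, frames [1, 0, 3]
pos 4: 1 -> hit
pos 5: 0 -> hit
pos 6: 1 -> hit
pos 7: 2 -> miss, frames [3, 0, 1, 2]
pos 8: 8 -> miss, evict 3, frames [0, 1, 2, 8]
pos 9: 3 -> miss, evict 0, frames [1, 2, 8, 3]
pos 10: 1 -> hit
pos 11: 9 -> miss, evict 2, frames [8, 3, 1, 9]
At position 11, page 2 is evicted.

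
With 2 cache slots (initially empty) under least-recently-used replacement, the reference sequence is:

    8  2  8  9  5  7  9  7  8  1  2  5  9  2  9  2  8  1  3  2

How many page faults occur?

8 -> miss, frames {8}
2 -> miss, frames {8,2}
8 -> hit
9 -> miss, evict 2, frames {8,9}
5 -> miss, evict 8, frames {9,5}
7 -> miss, evict 9, frames {5,7}
9 -> miss, evict 5, frames {7,9}
7 -> hit
8 -> miss, evict 9, frames {7,8}
1 -> miss, evict 7, frames {8,1}
2 -> miss, evict 8, frames {1,2}
5 -> miss, evict 1, frames {2,5}
9 -> miss, evict 2, frames {5,9}
2 -> miss, evict 5, frames {9,2}
9 -> hit
2 -> hit
8 -> miss, evict 9, frames {2,8}
1 -> miss, evict 2, frames {8,1}
3 -> miss, evict 8, frames {1,3}
2 -> miss, evict 1, frames {3,2}
Page faults: 16.

16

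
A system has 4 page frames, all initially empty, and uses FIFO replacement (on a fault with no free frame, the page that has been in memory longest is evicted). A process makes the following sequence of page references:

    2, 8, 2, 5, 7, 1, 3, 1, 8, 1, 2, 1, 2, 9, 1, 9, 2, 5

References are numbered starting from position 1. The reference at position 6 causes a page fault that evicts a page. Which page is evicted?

pos 1: 2: fault, frames [2]
pos 2: 8: fault, frames [2, 8]
pos 3: 2: hit
pos 4: 5: fault, frames [2, 8, 5]
pos 5: 7: fault, frames [2, 8, 5, 7]
pos 6: 1: fault, evict 2, frames [8, 5, 7, 1]
At position 6, page 2 is evicted.

2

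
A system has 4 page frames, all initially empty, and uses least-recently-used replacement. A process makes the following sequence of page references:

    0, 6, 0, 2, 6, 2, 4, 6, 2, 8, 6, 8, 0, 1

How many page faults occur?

0 -> fault, frames {0}
6 -> fault, frames {0,6}
0 -> hit
2 -> fault, frames {6,0,2}
6 -> hit
2 -> hit
4 -> fault, frames {0,6,2,4}
6 -> hit
2 -> hit
8 -> fault, evict 0, frames {4,6,2,8}
6 -> hit
8 -> hit
0 -> fault, evict 4, frames {2,6,8,0}
1 -> fault, evict 2, frames {6,8,0,1}
Page faults: 7.

7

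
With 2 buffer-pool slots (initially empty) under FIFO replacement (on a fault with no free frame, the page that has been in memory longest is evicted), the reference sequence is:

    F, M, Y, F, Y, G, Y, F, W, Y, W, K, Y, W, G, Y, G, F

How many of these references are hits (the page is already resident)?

F -> fault, frames {F}
M -> fault, frames {F,M}
Y -> fault, evict F, frames {M,Y}
F -> fault, evict M, frames {Y,F}
Y -> hit
G -> fault, evict Y, frames {F,G}
Y -> fault, evict F, frames {G,Y}
F -> fault, evict G, frames {Y,F}
W -> fault, evict Y, frames {F,W}
Y -> fault, evict F, frames {W,Y}
W -> hit
K -> fault, evict W, frames {Y,K}
Y -> hit
W -> fault, evict Y, frames {K,W}
G -> fault, evict K, frames {W,G}
Y -> fault, evict W, frames {G,Y}
G -> hit
F -> fault, evict G, frames {Y,F}
Hits: 4.

4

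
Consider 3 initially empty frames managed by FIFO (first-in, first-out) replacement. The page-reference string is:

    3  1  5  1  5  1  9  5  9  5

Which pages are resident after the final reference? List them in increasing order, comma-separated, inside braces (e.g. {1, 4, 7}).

3 -> fault, frames {3}
1 -> fault, frames {3,1}
5 -> fault, frames {3,1,5}
1 -> hit
5 -> hit
1 -> hit
9 -> fault, evict 3, frames {1,5,9}
5 -> hit
9 -> hit
5 -> hit

{1, 5, 9}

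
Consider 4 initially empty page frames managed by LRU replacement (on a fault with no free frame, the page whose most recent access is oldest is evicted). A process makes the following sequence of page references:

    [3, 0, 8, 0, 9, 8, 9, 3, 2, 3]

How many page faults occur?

3: fault, frames [3]
0: fault, frames [3, 0]
8: fault, frames [3, 0, 8]
0: hit
9: fault, frames [3, 8, 0, 9]
8: hit
9: hit
3: hit
2: fault, evict 0, frames [8, 9, 3, 2]
3: hit
Page faults: 5.

5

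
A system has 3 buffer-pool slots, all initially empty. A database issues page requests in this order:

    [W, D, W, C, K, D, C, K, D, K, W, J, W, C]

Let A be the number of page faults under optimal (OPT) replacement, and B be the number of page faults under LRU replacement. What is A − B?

-2

Under OPT: F F . F F . . . . . F F . . → 6 faults.
Under LRU: F F . F F F . . . . F F . F → 8 faults.
A − B = 6 − 8 = -2.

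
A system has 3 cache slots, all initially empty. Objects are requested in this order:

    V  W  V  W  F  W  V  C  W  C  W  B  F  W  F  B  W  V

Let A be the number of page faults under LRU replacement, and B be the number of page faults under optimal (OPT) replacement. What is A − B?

1

Under LRU: F F . . F . . F . . . F F . . . . F → 7 faults.
Under OPT: F F . . F . . F . . . F . . . . . F → 6 faults.
A − B = 7 − 6 = 1.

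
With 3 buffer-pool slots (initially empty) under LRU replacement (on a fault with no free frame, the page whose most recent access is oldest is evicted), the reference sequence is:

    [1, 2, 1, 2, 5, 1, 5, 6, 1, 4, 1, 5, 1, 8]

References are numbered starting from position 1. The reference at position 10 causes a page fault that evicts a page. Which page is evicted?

5

pos 1: 1: miss, frames {1}
pos 2: 2: miss, frames {1,2}
pos 3: 1: hit
pos 4: 2: hit
pos 5: 5: miss, frames {1,2,5}
pos 6: 1: hit
pos 7: 5: hit
pos 8: 6: miss, evict 2, frames {1,5,6}
pos 9: 1: hit
pos 10: 4: miss, evict 5, frames {6,1,4}
At position 10, page 5 is evicted.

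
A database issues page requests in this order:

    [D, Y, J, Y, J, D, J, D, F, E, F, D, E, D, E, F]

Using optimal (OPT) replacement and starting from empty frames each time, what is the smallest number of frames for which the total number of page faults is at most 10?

2

f=1: 16 faults
f=2: 8 faults
f=3: 5 faults
f=4: 5 faults
f=5: 5 faults
Smallest f with faults ≤ 10 is 2.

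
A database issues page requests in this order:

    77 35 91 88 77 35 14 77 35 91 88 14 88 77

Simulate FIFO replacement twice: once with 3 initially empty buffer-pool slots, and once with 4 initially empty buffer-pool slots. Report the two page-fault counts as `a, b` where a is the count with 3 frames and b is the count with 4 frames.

3 frames: F F F F F F F . . F F . . F → 10 faults.
4 frames: F F F F . . F F F F F F . F → 11 faults.
11 > 10: adding a frame increased faults — Belady's anomaly.

10, 11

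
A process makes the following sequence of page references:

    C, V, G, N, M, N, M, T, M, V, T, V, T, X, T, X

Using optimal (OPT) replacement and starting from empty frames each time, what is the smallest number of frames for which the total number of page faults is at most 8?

2

f=1: 16 faults
f=2: 8 faults
f=3: 7 faults
f=4: 7 faults
f=5: 7 faults
f=6: 7 faults
f=7: 7 faults
Smallest f with faults ≤ 8 is 2.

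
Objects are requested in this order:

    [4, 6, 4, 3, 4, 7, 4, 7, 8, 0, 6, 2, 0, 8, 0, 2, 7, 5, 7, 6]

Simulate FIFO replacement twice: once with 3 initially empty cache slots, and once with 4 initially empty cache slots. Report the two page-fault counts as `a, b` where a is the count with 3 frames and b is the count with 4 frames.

14, 10

3 frames: F F . F . F F . F F F F . F F . F F . F → 14 faults.
4 frames: F F . F . F . . F F F F . . . . F F . . → 10 faults.
10 < 14: adding a frame reduced faults, as is typical.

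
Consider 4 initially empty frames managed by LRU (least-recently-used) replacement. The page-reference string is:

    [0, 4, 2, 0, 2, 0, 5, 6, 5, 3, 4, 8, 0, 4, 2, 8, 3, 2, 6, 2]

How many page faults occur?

12

0 → fault, frames (0)
4 → fault, frames (0 4)
2 → fault, frames (0 4 2)
0 → hit
2 → hit
0 → hit
5 → fault, frames (4 2 0 5)
6 → fault, evict 4, frames (2 0 5 6)
5 → hit
3 → fault, evict 2, frames (0 6 5 3)
4 → fault, evict 0, frames (6 5 3 4)
8 → fault, evict 6, frames (5 3 4 8)
0 → fault, evict 5, frames (3 4 8 0)
4 → hit
2 → fault, evict 3, frames (8 0 4 2)
8 → hit
3 → fault, evict 0, frames (4 2 8 3)
2 → hit
6 → fault, evict 4, frames (8 3 2 6)
2 → hit
Page faults: 12.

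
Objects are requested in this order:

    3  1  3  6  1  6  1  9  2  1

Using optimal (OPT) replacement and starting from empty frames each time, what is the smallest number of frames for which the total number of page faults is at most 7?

f=1: 10 faults
f=2: 5 faults
f=3: 5 faults
f=4: 5 faults
f=5: 5 faults
Smallest f with faults ≤ 7 is 2.

2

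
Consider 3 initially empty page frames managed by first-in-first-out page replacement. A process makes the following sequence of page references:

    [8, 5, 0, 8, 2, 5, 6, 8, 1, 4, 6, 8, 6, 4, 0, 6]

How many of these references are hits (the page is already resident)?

5

8: fault, frames (8)
5: fault, frames (8 5)
0: fault, frames (8 5 0)
8: hit
2: fault, evict 8, frames (5 0 2)
5: hit
6: fault, evict 5, frames (0 2 6)
8: fault, evict 0, frames (2 6 8)
1: fault, evict 2, frames (6 8 1)
4: fault, evict 6, frames (8 1 4)
6: fault, evict 8, frames (1 4 6)
8: fault, evict 1, frames (4 6 8)
6: hit
4: hit
0: fault, evict 4, frames (6 8 0)
6: hit
Hits: 5.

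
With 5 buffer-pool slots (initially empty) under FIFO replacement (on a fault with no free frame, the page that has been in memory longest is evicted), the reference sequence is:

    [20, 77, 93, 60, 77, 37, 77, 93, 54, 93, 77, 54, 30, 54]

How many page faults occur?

7

20 → fault, frames [20]
77 → fault, frames [20, 77]
93 → fault, frames [20, 77, 93]
60 → fault, frames [20, 77, 93, 60]
77 → hit
37 → fault, frames [20, 77, 93, 60, 37]
77 → hit
93 → hit
54 → fault, evict 20, frames [77, 93, 60, 37, 54]
93 → hit
77 → hit
54 → hit
30 → fault, evict 77, frames [93, 60, 37, 54, 30]
54 → hit
Page faults: 7.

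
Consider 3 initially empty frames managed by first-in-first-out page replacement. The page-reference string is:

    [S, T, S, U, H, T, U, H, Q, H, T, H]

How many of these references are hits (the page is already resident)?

S → miss, frames [S]
T → miss, frames [S, T]
S → hit
U → miss, frames [S, T, U]
H → miss, evict S, frames [T, U, H]
T → hit
U → hit
H → hit
Q → miss, evict T, frames [U, H, Q]
H → hit
T → miss, evict U, frames [H, Q, T]
H → hit
Hits: 6.

6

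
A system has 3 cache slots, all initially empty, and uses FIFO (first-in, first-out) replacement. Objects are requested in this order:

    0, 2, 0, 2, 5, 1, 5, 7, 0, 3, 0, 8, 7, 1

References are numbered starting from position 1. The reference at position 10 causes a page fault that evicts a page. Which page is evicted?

1

pos 1: 0 -> miss, frames {0}
pos 2: 2 -> miss, frames {0,2}
pos 3: 0 -> hit
pos 4: 2 -> hit
pos 5: 5 -> miss, frames {0,2,5}
pos 6: 1 -> miss, evict 0, frames {2,5,1}
pos 7: 5 -> hit
pos 8: 7 -> miss, evict 2, frames {5,1,7}
pos 9: 0 -> miss, evict 5, frames {1,7,0}
pos 10: 3 -> miss, evict 1, frames {7,0,3}
At position 10, page 1 is evicted.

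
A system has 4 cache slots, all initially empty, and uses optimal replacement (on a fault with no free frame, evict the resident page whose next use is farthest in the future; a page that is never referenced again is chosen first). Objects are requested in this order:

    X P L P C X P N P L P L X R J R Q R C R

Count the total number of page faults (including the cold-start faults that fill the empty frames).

X: fault, frames {X}
P: fault, frames {X,P}
L: fault, frames {X,P,L}
P: hit
C: fault, frames {X,P,L,C}
X: hit
P: hit
N: fault, evict C, frames {X,P,L,N}
P: hit
L: hit
P: hit
L: hit
X: hit
R: fault, evict N, frames {X,P,L,R}
J: fault, evict L, frames {X,P,R,J}
R: hit
Q: fault, evict J, frames {X,P,R,Q}
R: hit
C: fault, evict Q, frames {X,P,R,C}
R: hit
Page faults: 9.

9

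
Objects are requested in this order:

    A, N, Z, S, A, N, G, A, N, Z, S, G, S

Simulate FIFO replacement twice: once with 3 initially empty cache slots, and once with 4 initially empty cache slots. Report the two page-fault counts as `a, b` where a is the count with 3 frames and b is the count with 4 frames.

3 frames: F F F F F F F . . F F . . → 9 faults.
4 frames: F F F F . . F F F F F F . → 10 faults.
10 > 9: adding a frame increased faults — Belady's anomaly.

9, 10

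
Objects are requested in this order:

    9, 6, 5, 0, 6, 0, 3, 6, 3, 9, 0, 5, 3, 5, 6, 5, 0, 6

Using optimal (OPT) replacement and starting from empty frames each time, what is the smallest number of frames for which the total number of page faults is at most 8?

3

f=1: 18 faults
f=2: 10 faults
f=3: 8 faults
f=4: 6 faults
f=5: 5 faults
Smallest f with faults ≤ 8 is 3.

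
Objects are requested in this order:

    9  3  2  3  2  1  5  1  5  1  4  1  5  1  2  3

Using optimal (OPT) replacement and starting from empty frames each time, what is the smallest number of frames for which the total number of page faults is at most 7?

f=1: 16 faults
f=2: 9 faults
f=3: 8 faults
f=4: 7 faults
f=5: 6 faults
f=6: 6 faults
Smallest f with faults ≤ 7 is 4.

4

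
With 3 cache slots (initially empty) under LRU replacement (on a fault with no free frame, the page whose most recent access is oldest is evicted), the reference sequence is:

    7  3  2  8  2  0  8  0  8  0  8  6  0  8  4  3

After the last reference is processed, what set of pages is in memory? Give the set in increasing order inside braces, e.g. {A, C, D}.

7 → miss, frames (7)
3 → miss, frames (7 3)
2 → miss, frames (7 3 2)
8 → miss, evict 7, frames (3 2 8)
2 → hit
0 → miss, evict 3, frames (8 2 0)
8 → hit
0 → hit
8 → hit
0 → hit
8 → hit
6 → miss, evict 2, frames (0 8 6)
0 → hit
8 → hit
4 → miss, evict 6, frames (0 8 4)
3 → miss, evict 0, frames (8 4 3)

{3, 4, 8}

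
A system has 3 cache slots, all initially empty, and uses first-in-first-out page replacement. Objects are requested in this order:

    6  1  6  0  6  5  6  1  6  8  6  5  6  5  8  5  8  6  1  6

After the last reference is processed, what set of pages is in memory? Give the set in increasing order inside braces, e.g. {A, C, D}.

6: miss, frames {6}
1: miss, frames {6,1}
6: hit
0: miss, frames {6,1,0}
6: hit
5: miss, evict 6, frames {1,0,5}
6: miss, evict 1, frames {0,5,6}
1: miss, evict 0, frames {5,6,1}
6: hit
8: miss, evict 5, frames {6,1,8}
6: hit
5: miss, evict 6, frames {1,8,5}
6: miss, evict 1, frames {8,5,6}
5: hit
8: hit
5: hit
8: hit
6: hit
1: miss, evict 8, frames {5,6,1}
6: hit

{1, 5, 6}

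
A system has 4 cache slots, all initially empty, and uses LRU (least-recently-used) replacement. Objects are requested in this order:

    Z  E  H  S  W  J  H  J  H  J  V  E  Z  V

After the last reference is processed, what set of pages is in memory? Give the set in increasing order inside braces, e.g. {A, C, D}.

Z → miss, frames [Z]
E → miss, frames [Z, E]
H → miss, frames [Z, E, H]
S → miss, frames [Z, E, H, S]
W → miss, evict Z, frames [E, H, S, W]
J → miss, evict E, frames [H, S, W, J]
H → hit
J → hit
H → hit
J → hit
V → miss, evict S, frames [W, H, J, V]
E → miss, evict W, frames [H, J, V, E]
Z → miss, evict H, frames [J, V, E, Z]
V → hit

{E, J, V, Z}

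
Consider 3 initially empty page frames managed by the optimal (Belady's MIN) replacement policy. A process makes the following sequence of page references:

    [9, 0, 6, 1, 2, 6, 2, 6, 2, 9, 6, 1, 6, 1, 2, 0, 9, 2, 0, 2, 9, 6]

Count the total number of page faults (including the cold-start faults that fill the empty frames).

9 -> fault, frames {9}
0 -> fault, frames {9,0}
6 -> fault, frames {9,0,6}
1 -> fault, evict 0, frames {9,6,1}
2 -> fault, evict 1, frames {9,6,2}
6 -> hit
2 -> hit
6 -> hit
2 -> hit
9 -> hit
6 -> hit
1 -> fault, evict 9, frames {6,2,1}
6 -> hit
1 -> hit
2 -> hit
0 -> fault, evict 1, frames {6,2,0}
9 -> fault, evict 6, frames {2,0,9}
2 -> hit
0 -> hit
2 -> hit
9 -> hit
6 -> fault, evict 9, frames {2,0,6}
Page faults: 9.

9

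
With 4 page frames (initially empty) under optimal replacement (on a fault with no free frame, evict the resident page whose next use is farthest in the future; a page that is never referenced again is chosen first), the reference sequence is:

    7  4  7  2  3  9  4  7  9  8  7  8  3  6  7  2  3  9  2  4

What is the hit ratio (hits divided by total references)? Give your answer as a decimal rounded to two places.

0.55

7 → fault, frames [7]
4 → fault, frames [7, 4]
7 → hit
2 → fault, frames [7, 4, 2]
3 → fault, frames [7, 4, 2, 3]
9 → fault, evict 2, frames [7, 4, 3, 9]
4 → hit
7 → hit
9 → hit
8 → fault, evict 4, frames [7, 3, 9, 8]
7 → hit
8 → hit
3 → hit
6 → fault, evict 8, frames [7, 3, 9, 6]
7 → hit
2 → fault, evict 6, frames [7, 3, 9, 2]
3 → hit
9 → hit
2 → hit
4 → fault, evict 2, frames [7, 3, 9, 4]
Hits: 11 of 20 references → 11/20 = 0.5500.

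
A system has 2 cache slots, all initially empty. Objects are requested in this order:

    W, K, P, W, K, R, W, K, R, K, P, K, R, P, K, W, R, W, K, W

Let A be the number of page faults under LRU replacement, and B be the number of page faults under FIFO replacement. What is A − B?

Under LRU: F F F F F F F F F . F . F F F F F . F . → 16 faults.
Under FIFO: F F F F F F F F F . F F F F F F F . F F → 18 faults.
A − B = 16 − 18 = -2.

-2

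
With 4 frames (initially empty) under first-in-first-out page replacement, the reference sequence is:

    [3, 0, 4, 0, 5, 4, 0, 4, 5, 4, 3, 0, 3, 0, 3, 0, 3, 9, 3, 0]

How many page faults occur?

3: fault, frames [3]
0: fault, frames [3, 0]
4: fault, frames [3, 0, 4]
0: hit
5: fault, frames [3, 0, 4, 5]
4: hit
0: hit
4: hit
5: hit
4: hit
3: hit
0: hit
3: hit
0: hit
3: hit
0: hit
3: hit
9: fault, evict 3, frames [0, 4, 5, 9]
3: fault, evict 0, frames [4, 5, 9, 3]
0: fault, evict 4, frames [5, 9, 3, 0]
Page faults: 7.

7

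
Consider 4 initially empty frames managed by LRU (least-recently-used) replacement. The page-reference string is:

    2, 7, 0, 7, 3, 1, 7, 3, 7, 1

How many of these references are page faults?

2 → fault, frames {2}
7 → fault, frames {2,7}
0 → fault, frames {2,7,0}
7 → hit
3 → fault, frames {2,0,7,3}
1 → fault, evict 2, frames {0,7,3,1}
7 → hit
3 → hit
7 → hit
1 → hit
Page faults: 5.

5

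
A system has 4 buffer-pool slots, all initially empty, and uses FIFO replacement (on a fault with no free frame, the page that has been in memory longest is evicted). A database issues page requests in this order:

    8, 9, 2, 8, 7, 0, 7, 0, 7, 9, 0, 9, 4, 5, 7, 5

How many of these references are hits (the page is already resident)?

8: fault, frames {8}
9: fault, frames {8,9}
2: fault, frames {8,9,2}
8: hit
7: fault, frames {8,9,2,7}
0: fault, evict 8, frames {9,2,7,0}
7: hit
0: hit
7: hit
9: hit
0: hit
9: hit
4: fault, evict 9, frames {2,7,0,4}
5: fault, evict 2, frames {7,0,4,5}
7: hit
5: hit
Hits: 9.

9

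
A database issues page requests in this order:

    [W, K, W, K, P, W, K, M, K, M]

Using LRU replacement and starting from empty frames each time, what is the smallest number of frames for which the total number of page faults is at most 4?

f=1: 10 faults
f=2: 6 faults
f=3: 4 faults
f=4: 4 faults
Smallest f with faults ≤ 4 is 3.

3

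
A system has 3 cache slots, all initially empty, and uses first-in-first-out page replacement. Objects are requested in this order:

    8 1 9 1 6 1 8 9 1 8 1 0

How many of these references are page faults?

8: miss, frames [8]
1: miss, frames [8, 1]
9: miss, frames [8, 1, 9]
1: hit
6: miss, evict 8, frames [1, 9, 6]
1: hit
8: miss, evict 1, frames [9, 6, 8]
9: hit
1: miss, evict 9, frames [6, 8, 1]
8: hit
1: hit
0: miss, evict 6, frames [8, 1, 0]
Page faults: 7.

7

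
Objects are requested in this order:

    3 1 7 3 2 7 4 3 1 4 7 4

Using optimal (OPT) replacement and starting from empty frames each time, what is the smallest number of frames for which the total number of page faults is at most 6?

3

f=1: 12 faults
f=2: 8 faults
f=3: 6 faults
f=4: 5 faults
f=5: 5 faults
Smallest f with faults ≤ 6 is 3.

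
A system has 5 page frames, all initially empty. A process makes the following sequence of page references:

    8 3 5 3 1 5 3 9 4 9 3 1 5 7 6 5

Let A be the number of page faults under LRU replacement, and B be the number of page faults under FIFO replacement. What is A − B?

Under LRU: F F F . F . . F F . . . . F F . → 8 faults.
Under FIFO: F F F . F . . F F . . . . F F F → 9 faults.
A − B = 8 − 9 = -1.

-1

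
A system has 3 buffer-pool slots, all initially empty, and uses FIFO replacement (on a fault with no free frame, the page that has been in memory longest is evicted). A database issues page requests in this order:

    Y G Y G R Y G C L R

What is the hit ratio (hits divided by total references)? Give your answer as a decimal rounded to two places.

Y → fault, frames (Y)
G → fault, frames (Y G)
Y → hit
G → hit
R → fault, frames (Y G R)
Y → hit
G → hit
C → fault, evict Y, frames (G R C)
L → fault, evict G, frames (R C L)
R → hit
Hits: 5 of 10 references → 5/10 = 0.5000.

0.50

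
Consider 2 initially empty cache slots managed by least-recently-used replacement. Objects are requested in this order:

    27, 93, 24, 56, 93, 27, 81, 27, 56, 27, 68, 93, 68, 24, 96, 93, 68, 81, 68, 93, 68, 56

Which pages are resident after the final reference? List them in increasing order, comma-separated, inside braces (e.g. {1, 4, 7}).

{56, 68}

27 -> fault, frames (27)
93 -> fault, frames (27 93)
24 -> fault, evict 27, frames (93 24)
56 -> fault, evict 93, frames (24 56)
93 -> fault, evict 24, frames (56 93)
27 -> fault, evict 56, frames (93 27)
81 -> fault, evict 93, frames (27 81)
27 -> hit
56 -> fault, evict 81, frames (27 56)
27 -> hit
68 -> fault, evict 56, frames (27 68)
93 -> fault, evict 27, frames (68 93)
68 -> hit
24 -> fault, evict 93, frames (68 24)
96 -> fault, evict 68, frames (24 96)
93 -> fault, evict 24, frames (96 93)
68 -> fault, evict 96, frames (93 68)
81 -> fault, evict 93, frames (68 81)
68 -> hit
93 -> fault, evict 81, frames (68 93)
68 -> hit
56 -> fault, evict 93, frames (68 56)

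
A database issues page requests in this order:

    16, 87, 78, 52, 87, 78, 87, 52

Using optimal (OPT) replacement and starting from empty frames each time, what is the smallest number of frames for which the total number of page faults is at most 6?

f=1: 8 faults
f=2: 6 faults
f=3: 4 faults
f=4: 4 faults
Smallest f with faults ≤ 6 is 2.

2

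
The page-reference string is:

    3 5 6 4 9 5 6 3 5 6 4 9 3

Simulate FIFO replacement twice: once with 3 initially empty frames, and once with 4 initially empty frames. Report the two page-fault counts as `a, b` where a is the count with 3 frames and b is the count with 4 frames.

10, 11

3 frames: F F F F F F F F . . F F . → 10 faults.
4 frames: F F F F F . . F F F F F F → 11 faults.
11 > 10: adding a frame increased faults — Belady's anomaly.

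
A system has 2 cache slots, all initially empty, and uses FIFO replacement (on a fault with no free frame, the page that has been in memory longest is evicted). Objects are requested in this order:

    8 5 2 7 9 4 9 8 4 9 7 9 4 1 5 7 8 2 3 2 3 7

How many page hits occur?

5

8 -> miss, frames {8}
5 -> miss, frames {8,5}
2 -> miss, evict 8, frames {5,2}
7 -> miss, evict 5, frames {2,7}
9 -> miss, evict 2, frames {7,9}
4 -> miss, evict 7, frames {9,4}
9 -> hit
8 -> miss, evict 9, frames {4,8}
4 -> hit
9 -> miss, evict 4, frames {8,9}
7 -> miss, evict 8, frames {9,7}
9 -> hit
4 -> miss, evict 9, frames {7,4}
1 -> miss, evict 7, frames {4,1}
5 -> miss, evict 4, frames {1,5}
7 -> miss, evict 1, frames {5,7}
8 -> miss, evict 5, frames {7,8}
2 -> miss, evict 7, frames {8,2}
3 -> miss, evict 8, frames {2,3}
2 -> hit
3 -> hit
7 -> miss, evict 2, frames {3,7}
Hits: 5.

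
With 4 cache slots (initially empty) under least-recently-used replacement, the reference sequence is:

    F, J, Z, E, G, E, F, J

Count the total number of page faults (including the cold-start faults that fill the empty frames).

F: miss, frames {F}
J: miss, frames {F,J}
Z: miss, frames {F,J,Z}
E: miss, frames {F,J,Z,E}
G: miss, evict F, frames {J,Z,E,G}
E: hit
F: miss, evict J, frames {Z,G,E,F}
J: miss, evict Z, frames {G,E,F,J}
Page faults: 7.

7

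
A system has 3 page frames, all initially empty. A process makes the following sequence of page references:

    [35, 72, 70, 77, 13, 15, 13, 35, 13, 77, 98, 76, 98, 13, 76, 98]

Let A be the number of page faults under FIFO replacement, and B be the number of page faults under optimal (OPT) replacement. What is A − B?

Under FIFO: F F F F F F . F . F F F . F . . → 11 faults.
Under OPT: F F F F F F . . . F F F . . . . → 9 faults.
A − B = 11 − 9 = 2.

2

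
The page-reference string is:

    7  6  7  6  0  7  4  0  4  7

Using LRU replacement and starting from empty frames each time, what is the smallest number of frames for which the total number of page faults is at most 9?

2

f=1: 10 faults
f=2: 7 faults
f=3: 4 faults
f=4: 4 faults
Smallest f with faults ≤ 9 is 2.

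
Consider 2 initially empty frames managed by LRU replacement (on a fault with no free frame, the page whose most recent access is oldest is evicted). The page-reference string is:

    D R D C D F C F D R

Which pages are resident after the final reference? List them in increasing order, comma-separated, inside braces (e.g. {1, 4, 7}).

{D, R}

D -> fault, frames {D}
R -> fault, frames {D,R}
D -> hit
C -> fault, evict R, frames {D,C}
D -> hit
F -> fault, evict C, frames {D,F}
C -> fault, evict D, frames {F,C}
F -> hit
D -> fault, evict C, frames {F,D}
R -> fault, evict F, frames {D,R}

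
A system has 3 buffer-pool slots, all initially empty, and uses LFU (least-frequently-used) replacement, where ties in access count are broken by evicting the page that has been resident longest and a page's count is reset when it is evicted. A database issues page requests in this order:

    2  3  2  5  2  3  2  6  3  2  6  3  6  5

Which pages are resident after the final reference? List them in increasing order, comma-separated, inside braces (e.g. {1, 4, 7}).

2 → fault, frames {2}
3 → fault, frames {2,3}
2 → hit
5 → fault, frames {2,3,5}
2 → hit
3 → hit
2 → hit
6 → fault, evict 5, frames {2,3,6}
3 → hit
2 → hit
6 → hit
3 → hit
6 → hit
5 → fault, evict 6, frames {2,3,5}

{2, 3, 5}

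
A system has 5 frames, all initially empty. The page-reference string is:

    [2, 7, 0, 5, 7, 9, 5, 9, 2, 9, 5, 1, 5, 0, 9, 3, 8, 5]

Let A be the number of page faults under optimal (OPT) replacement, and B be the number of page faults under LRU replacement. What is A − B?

Under OPT: F F F F . F . . . . . F . . . F F . → 8 faults.
Under LRU: F F F F . F . . . . . F . F . F F . → 9 faults.
A − B = 8 − 9 = -1.

-1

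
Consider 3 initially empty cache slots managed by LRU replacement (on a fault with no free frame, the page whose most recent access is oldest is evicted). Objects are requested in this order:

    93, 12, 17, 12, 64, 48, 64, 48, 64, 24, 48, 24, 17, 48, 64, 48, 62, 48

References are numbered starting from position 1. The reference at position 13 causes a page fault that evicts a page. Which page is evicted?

pos 1: 93 → fault, frames {93}
pos 2: 12 → fault, frames {93,12}
pos 3: 17 → fault, frames {93,12,17}
pos 4: 12 → hit
pos 5: 64 → fault, evict 93, frames {17,12,64}
pos 6: 48 → fault, evict 17, frames {12,64,48}
pos 7: 64 → hit
pos 8: 48 → hit
pos 9: 64 → hit
pos 10: 24 → fault, evict 12, frames {48,64,24}
pos 11: 48 → hit
pos 12: 24 → hit
pos 13: 17 → fault, evict 64, frames {48,24,17}
At position 13, page 64 is evicted.

64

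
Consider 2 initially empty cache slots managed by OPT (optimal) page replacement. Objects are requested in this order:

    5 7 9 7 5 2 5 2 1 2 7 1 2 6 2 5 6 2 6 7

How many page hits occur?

8

5 -> miss, frames [5]
7 -> miss, frames [5, 7]
9 -> miss, evict 5, frames [7, 9]
7 -> hit
5 -> miss, evict 9, frames [7, 5]
2 -> miss, evict 7, frames [5, 2]
5 -> hit
2 -> hit
1 -> miss, evict 5, frames [2, 1]
2 -> hit
7 -> miss, evict 2, frames [1, 7]
1 -> hit
2 -> miss, evict 1, frames [7, 2]
6 -> miss, evict 7, frames [2, 6]
2 -> hit
5 -> miss, evict 2, frames [6, 5]
6 -> hit
2 -> miss, evict 5, frames [6, 2]
6 -> hit
7 -> miss, evict 2, frames [6, 7]
Hits: 8.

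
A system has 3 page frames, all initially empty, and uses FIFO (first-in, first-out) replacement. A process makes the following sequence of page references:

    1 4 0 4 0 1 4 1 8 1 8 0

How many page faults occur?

1 → miss, frames [1]
4 → miss, frames [1, 4]
0 → miss, frames [1, 4, 0]
4 → hit
0 → hit
1 → hit
4 → hit
1 → hit
8 → miss, evict 1, frames [4, 0, 8]
1 → miss, evict 4, frames [0, 8, 1]
8 → hit
0 → hit
Page faults: 5.

5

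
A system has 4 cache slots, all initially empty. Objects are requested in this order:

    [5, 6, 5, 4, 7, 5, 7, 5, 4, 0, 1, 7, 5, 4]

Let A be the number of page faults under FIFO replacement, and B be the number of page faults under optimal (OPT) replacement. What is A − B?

Under FIFO: F F . F F . . . . F F . F F → 8 faults.
Under OPT: F F . F F . . . . F F . . . → 6 faults.
A − B = 8 − 6 = 2.

2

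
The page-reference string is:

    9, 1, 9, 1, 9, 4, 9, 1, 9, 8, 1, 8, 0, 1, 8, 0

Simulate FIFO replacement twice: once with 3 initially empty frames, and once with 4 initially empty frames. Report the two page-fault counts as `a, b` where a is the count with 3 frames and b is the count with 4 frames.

3 frames: F F . . . F . . . F . . F F . . → 6 faults.
4 frames: F F . . . F . . . F . . F . . . → 5 faults.
5 < 6: adding a frame reduced faults, as is typical.

6, 5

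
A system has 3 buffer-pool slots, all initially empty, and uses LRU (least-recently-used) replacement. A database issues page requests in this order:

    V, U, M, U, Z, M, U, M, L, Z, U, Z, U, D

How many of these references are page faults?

8

V: fault, frames {V}
U: fault, frames {V,U}
M: fault, frames {V,U,M}
U: hit
Z: fault, evict V, frames {M,U,Z}
M: hit
U: hit
M: hit
L: fault, evict Z, frames {U,M,L}
Z: fault, evict U, frames {M,L,Z}
U: fault, evict M, frames {L,Z,U}
Z: hit
U: hit
D: fault, evict L, frames {Z,U,D}
Page faults: 8.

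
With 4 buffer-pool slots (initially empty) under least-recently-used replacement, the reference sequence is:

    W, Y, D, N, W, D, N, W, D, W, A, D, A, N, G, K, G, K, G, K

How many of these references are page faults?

7

W: fault, frames {W}
Y: fault, frames {W,Y}
D: fault, frames {W,Y,D}
N: fault, frames {W,Y,D,N}
W: hit
D: hit
N: hit
W: hit
D: hit
W: hit
A: fault, evict Y, frames {N,D,W,A}
D: hit
A: hit
N: hit
G: fault, evict W, frames {D,A,N,G}
K: fault, evict D, frames {A,N,G,K}
G: hit
K: hit
G: hit
K: hit
Page faults: 7.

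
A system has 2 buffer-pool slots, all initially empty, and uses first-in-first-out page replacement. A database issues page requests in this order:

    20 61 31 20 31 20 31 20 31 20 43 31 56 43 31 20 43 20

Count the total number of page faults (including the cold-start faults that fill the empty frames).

11

20: fault, frames {20}
61: fault, frames {20,61}
31: fault, evict 20, frames {61,31}
20: fault, evict 61, frames {31,20}
31: hit
20: hit
31: hit
20: hit
31: hit
20: hit
43: fault, evict 31, frames {20,43}
31: fault, evict 20, frames {43,31}
56: fault, evict 43, frames {31,56}
43: fault, evict 31, frames {56,43}
31: fault, evict 56, frames {43,31}
20: fault, evict 43, frames {31,20}
43: fault, evict 31, frames {20,43}
20: hit
Page faults: 11.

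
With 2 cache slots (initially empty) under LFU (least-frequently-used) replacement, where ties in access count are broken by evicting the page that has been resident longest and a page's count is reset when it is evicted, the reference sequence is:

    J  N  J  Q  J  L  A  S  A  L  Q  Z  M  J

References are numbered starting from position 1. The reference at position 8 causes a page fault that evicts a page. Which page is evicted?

A

pos 1: J → fault, frames [J]
pos 2: N → fault, frames [J, N]
pos 3: J → hit
pos 4: Q → fault, evict N, frames [J, Q]
pos 5: J → hit
pos 6: L → fault, evict Q, frames [J, L]
pos 7: A → fault, evict L, frames [J, A]
pos 8: S → fault, evict A, frames [J, S]
At position 8, page A is evicted.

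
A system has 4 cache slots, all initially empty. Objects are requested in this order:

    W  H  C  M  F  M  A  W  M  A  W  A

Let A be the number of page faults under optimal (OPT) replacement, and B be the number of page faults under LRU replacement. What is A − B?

-1

Under OPT: F F F F F . F . . . . . → 6 faults.
Under LRU: F F F F F . F F . . . . → 7 faults.
A − B = 6 − 7 = -1.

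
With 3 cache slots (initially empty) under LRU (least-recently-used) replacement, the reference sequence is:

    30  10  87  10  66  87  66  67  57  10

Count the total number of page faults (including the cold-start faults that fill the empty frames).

7

30 → fault, frames {30}
10 → fault, frames {30,10}
87 → fault, frames {30,10,87}
10 → hit
66 → fault, evict 30, frames {87,10,66}
87 → hit
66 → hit
67 → fault, evict 10, frames {87,66,67}
57 → fault, evict 87, frames {66,67,57}
10 → fault, evict 66, frames {67,57,10}
Page faults: 7.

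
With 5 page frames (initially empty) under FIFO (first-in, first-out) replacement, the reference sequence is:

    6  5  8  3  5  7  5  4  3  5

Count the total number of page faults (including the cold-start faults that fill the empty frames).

6 → miss, frames [6]
5 → miss, frames [6, 5]
8 → miss, frames [6, 5, 8]
3 → miss, frames [6, 5, 8, 3]
5 → hit
7 → miss, frames [6, 5, 8, 3, 7]
5 → hit
4 → miss, evict 6, frames [5, 8, 3, 7, 4]
3 → hit
5 → hit
Page faults: 6.

6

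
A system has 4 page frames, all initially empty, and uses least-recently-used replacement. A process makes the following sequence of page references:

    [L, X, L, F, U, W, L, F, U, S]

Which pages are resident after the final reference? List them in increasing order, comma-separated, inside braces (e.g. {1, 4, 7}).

L: fault, frames {L}
X: fault, frames {L,X}
L: hit
F: fault, frames {X,L,F}
U: fault, frames {X,L,F,U}
W: fault, evict X, frames {L,F,U,W}
L: hit
F: hit
U: hit
S: fault, evict W, frames {L,F,U,S}

{F, L, S, U}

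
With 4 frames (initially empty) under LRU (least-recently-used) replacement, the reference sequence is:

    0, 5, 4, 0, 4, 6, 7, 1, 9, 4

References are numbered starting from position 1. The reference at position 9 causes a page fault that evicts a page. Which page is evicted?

4

pos 1: 0 → fault, frames [0]
pos 2: 5 → fault, frames [0, 5]
pos 3: 4 → fault, frames [0, 5, 4]
pos 4: 0 → hit
pos 5: 4 → hit
pos 6: 6 → fault, frames [5, 0, 4, 6]
pos 7: 7 → fault, evict 5, frames [0, 4, 6, 7]
pos 8: 1 → fault, evict 0, frames [4, 6, 7, 1]
pos 9: 9 → fault, evict 4, frames [6, 7, 1, 9]
At position 9, page 4 is evicted.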